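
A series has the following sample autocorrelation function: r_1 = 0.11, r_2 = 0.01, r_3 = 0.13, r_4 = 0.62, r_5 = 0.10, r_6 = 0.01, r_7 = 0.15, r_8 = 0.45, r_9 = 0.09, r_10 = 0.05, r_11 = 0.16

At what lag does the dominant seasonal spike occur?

4

The largest autocorrelation is r_4 = 0.62, with a weaker echo at lag 8 (0.45); the remaining lags stay at or below 0.16.
The dominant spike at lag 4 indicates a seasonal period of 4.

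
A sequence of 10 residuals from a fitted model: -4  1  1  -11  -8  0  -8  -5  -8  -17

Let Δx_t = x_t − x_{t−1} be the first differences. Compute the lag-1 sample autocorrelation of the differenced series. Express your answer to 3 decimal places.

-0.251

First differences Δx: 5, 0, -12, 3, 8, -8, 3, -3, -9
Mean of differences = -1.4444
Numerator Σ(Δx_t−Δx̄)(Δx_{t+1}−Δx̄) = -97.0864
Denominator Σ(Δx_t−Δx̄)² = 386.2222
r_1(Δx) = -97.0864 / 386.2222 = -0.251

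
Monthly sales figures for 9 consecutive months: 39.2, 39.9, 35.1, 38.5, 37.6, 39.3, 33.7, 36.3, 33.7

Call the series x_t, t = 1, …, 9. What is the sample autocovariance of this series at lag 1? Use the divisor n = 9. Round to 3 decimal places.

-0.302

Mean x̄ = (39.2 + 39.9 + 35.1 + 38.5 + 37.6 + 39.3 + 33.7 + 36.3 + 33.7)/9 = 37.0333
Σ_{t=1}^{8}(x_t−x̄)(x_{t+1}−x̄) = -2.7178
γ_1 = -2.7178 / 9 = -0.302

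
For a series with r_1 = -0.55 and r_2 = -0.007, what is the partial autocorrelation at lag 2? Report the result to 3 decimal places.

φ_{22} = (r_2 − r_1²) / (1 − r_1²)
r_1² = (-0.55)² = 0.3025
Numerator = -0.007 − 0.3025 = -0.3095; denominator = 1 − 0.3025 = 0.6975
φ_{22} = -0.3095 / 0.6975 = -0.444

-0.444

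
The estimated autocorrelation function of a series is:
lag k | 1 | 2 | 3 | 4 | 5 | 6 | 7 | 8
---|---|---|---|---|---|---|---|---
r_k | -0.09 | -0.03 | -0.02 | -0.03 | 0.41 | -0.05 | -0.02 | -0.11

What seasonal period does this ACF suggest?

The largest autocorrelation is r_5 = 0.41; the remaining lags stay at or below -0.02.
The dominant spike at lag 5 indicates a seasonal period of 5.

5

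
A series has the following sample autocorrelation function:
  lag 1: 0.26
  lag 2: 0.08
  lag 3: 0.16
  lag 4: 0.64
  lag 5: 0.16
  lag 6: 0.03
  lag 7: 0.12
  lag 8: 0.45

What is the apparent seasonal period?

4

The largest autocorrelation is r_4 = 0.64, with a weaker echo at lag 8 (0.45); the remaining lags stay at or below 0.26. The elevated value at lag 1 (0.26), dropping to 0.08 at lag 2, reflects decaying short-term dependence rather than seasonality.
The dominant spike at lag 4 indicates a seasonal period of 4.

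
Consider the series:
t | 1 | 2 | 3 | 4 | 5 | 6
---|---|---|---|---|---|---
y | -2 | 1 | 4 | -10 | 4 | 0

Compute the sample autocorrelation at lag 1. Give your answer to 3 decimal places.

-0.581

Mean ȳ = (-2 + 1 + 4 − 10 + 4 + 0)/6 = -0.5000
Numerator Σ_{t=1}^{5}(y_t−ȳ)(y_{t+1}−ȳ) = -78.7500
Denominator Σ(y_t−ȳ)² = 135.5000
r_1 = -78.7500 / 135.5000 = -0.581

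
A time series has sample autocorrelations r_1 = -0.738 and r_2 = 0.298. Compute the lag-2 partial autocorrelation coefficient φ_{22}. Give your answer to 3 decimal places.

φ_{22} = (r_2 − r_1²) / (1 − r_1²)
r_1² = (-0.738)² = 0.544644
Numerator = 0.298 − 0.5446 = -0.2466; denominator = 1 − 0.5446 = 0.4554
φ_{22} = -0.2466 / 0.4554 = -0.542

-0.542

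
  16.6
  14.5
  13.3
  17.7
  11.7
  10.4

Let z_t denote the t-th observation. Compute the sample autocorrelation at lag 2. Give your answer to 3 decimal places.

-0.299

Mean z̄ = (16.6 + 14.5 + 13.3 + 17.7 + 11.7 + 10.4)/6 = 14.0333
Deviations from mean: 2.5667, 0.4667, -0.7333, 3.6667, -2.3333, -3.6333
Σ(z_t−z̄)(z_{t+2}−z̄) = (-1.8822) + (1.7111) + (1.7111) + (-13.3222) = -11.7822
Denominator Σ(z_t−z̄)² = 39.4333
r_2 = -11.7822 / 39.4333 = -0.299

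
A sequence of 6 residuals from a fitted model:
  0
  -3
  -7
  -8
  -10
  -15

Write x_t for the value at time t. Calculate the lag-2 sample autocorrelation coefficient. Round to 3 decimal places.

Mean x̄ = (0 − 3 − 7 − 8 − 10 − 15)/6 = -7.1667
Numerator Σ_{t=1}^{4}(x_t−x̄)(x_{t+2}−x̄) = 3.7778
Denominator Σ(x_t−x̄)² = 138.8333
r_2 = 3.7778 / 138.8333 = 0.027

0.027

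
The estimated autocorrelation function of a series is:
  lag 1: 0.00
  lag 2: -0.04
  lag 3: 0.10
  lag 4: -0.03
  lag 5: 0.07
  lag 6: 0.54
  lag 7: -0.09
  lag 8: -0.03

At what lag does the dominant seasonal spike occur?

6

The largest autocorrelation is r_6 = 0.54; the remaining lags stay at or below 0.10.
The dominant spike at lag 6 indicates a seasonal period of 6.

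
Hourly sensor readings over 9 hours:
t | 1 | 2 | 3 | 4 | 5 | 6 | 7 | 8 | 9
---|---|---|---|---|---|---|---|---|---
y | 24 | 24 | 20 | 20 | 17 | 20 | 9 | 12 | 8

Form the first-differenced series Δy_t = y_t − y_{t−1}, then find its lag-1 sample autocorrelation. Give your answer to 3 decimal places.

-0.777

First differences Δy: 0, -4, 0, -3, 3, -11, 3, -4
Mean of differences = -2.0000
Numerator Σ(Δy_t−Δȳ)(Δy_{t+1}−Δȳ) = -115.0000
Denominator Σ(Δy_t−Δȳ)² = 148.0000
r_1(Δy) = -115.0000 / 148.0000 = -0.777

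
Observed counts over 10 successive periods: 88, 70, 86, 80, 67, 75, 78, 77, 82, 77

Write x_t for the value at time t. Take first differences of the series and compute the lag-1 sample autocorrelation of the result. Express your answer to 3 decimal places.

First differences Δx: -18, 16, -6, -13, 8, 3, -1, 5, -5
Mean of differences = -1.2222
Numerator Σ(Δx_t−Δx̄)(Δx_{t+1}−Δx̄) = -405.8272
Denominator Σ(Δx_t−Δx̄)² = 895.5556
r_1(Δx) = -405.8272 / 895.5556 = -0.453

-0.453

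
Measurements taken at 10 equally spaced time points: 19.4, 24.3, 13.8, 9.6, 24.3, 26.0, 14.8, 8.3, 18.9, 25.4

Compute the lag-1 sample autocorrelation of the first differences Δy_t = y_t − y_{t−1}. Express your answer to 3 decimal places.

0.019

First differences Δy: 4.9, -10.5, -4.2, 14.7, 1.7, -11.2, -6.5, 10.6, 6.5
Mean of differences = 0.6667
Numerator Σ(Δy_t−Δȳ)(Δy_{t+1}−Δȳ) = 12.8156
Denominator Σ(Δy_t−Δȳ)² = 689.1800
r_1(Δy) = 12.8156 / 689.1800 = 0.019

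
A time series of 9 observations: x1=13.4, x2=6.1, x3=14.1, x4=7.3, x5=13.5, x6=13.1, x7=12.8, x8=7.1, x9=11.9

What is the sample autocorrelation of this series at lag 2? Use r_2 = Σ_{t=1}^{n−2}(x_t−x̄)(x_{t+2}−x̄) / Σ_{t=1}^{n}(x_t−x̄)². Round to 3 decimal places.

0.281

Mean x̄ = (13.4 + 6.1 + 14.1 + 7.3 + 13.5 + 13.1 + 12.8 + 7.1 + 11.9)/9 = 11.0333
Σ(x_t−x̄)(x_{t+2}−x̄) = (7.2578) + (18.4178) + (7.5644) + (-7.7156) + (4.3578) + (-8.1289) + (1.5311) = 23.2844
Denominator Σ(x_t−x̄)² = 82.9800
r_2 = 23.2844 / 82.9800 = 0.281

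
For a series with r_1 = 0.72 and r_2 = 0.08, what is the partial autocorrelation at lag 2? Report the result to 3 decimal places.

φ_{22} = (r_2 − r_1²) / (1 − r_1²)
r_1² = (0.72)² = 0.5184
Numerator = 0.08 − 0.5184 = -0.4384; denominator = 1 − 0.5184 = 0.4816
φ_{22} = -0.4384 / 0.4816 = -0.910

-0.910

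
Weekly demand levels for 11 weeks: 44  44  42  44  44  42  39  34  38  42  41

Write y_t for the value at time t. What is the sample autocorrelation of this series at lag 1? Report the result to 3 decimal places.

0.568

Mean ȳ = (44 + 44 + 42 + 44 + 44 + 42 + 39 + 34 + 38 + 42 + 41)/11 = 41.2727
Numerator Σ_{t=1}^{10}(y_t−ȳ)(y_{t+1}−ȳ) = 56.9256
Denominator Σ(y_t−ȳ)² = 100.1818
r_1 = 56.9256 / 100.1818 = 0.568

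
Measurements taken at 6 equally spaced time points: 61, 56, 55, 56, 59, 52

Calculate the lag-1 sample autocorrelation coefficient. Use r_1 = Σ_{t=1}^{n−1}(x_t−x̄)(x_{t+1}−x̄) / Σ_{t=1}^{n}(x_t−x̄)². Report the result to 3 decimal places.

Mean x̄ = (61 + 56 + 55 + 56 + 59 + 52)/6 = 56.5000
Deviations from mean: 4.5000, -0.5000, -1.5000, -0.5000, 2.5000, -4.5000
Numerator Σ_{t=1}^{5}(x_t−x̄)(x_{t+1}−x̄) = -13.2500
Denominator Σ(x_t−x̄)² = 49.5000
r_1 = -13.2500 / 49.5000 = -0.268

-0.268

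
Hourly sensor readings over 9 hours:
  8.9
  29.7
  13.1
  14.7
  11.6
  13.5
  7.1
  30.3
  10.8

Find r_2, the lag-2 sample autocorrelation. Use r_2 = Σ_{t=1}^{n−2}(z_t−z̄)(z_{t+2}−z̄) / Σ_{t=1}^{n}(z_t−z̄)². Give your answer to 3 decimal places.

0.100

Mean z̄ = (8.9 + 29.7 + 13.1 + 14.7 + 11.6 + 13.5 + 7.1 + 30.3 + 10.8)/9 = 15.5222
Σ(z_t−z̄)(z_{t+2}−z̄) = (16.0405) + (-11.6573) + (9.5005) + (1.6627) + (33.0338) + (-29.8840) + (39.7716) = 58.4679
Denominator Σ(z_t−z̄)² = 582.4956
r_2 = 58.4679 / 582.4956 = 0.100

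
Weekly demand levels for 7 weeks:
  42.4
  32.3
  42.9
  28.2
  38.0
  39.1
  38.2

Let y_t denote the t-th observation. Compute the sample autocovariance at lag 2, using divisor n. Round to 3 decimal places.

8.890

Mean ȳ = (42.4 + 32.3 + 42.9 + 28.2 + 38.0 + 39.1 + 38.2)/7 = 37.3000
Deviations: 5.1000, -5.0000, 5.6000, -9.1000, 0.7000, 1.8000, 0.9000
Σ_{t=1}^{5}(y_t−ȳ)(y_{t+2}−ȳ) = 62.2300
γ_2 = 62.2300 / 7 = 8.890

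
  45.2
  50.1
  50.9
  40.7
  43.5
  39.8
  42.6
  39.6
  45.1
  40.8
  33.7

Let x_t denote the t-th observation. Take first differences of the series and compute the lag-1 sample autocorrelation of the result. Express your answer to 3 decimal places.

First differences Δx: 4.9, 0.8, -10.2, 2.8, -3.7, 2.8, -3.0, 5.5, -4.3, -7.1
Mean of differences = -1.1500
Numerator Σ(Δx_t−Δx̄)(Δx_{t+1}−Δx̄) = -83.5575
Denominator Σ(Δx_t−Δx̄)² = 252.9850
r_1(Δx) = -83.5575 / 252.9850 = -0.330

-0.330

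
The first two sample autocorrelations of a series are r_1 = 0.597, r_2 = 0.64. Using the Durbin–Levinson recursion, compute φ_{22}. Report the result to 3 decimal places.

0.441

φ_{22} = (r_2 − r_1²) / (1 − r_1²)
r_1² = (0.597)² = 0.356409
Numerator = 0.64 − 0.3564 = 0.2836; denominator = 1 − 0.3564 = 0.6436
φ_{22} = 0.2836 / 0.6436 = 0.441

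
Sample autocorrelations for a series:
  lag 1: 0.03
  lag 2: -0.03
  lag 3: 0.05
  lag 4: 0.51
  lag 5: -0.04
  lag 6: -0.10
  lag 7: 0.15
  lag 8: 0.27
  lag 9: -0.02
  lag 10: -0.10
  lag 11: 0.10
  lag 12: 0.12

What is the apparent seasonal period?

The largest autocorrelation is r_4 = 0.51, with a weaker echo at lag 8 (0.27); the remaining lags stay at or below 0.15.
The dominant spike at lag 4 indicates a seasonal period of 4.

4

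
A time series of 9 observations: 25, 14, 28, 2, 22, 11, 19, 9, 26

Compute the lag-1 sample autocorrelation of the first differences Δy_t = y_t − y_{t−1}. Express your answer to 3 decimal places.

First differences Δy: -11, 14, -26, 20, -11, 8, -10, 17
Mean of differences = 0.1250
Numerator Σ(Δy_t−Δȳ)(Δy_{t+1}−Δȳ) = -1595.3906
Denominator Σ(Δy_t−Δȳ)² = 1966.8750
r_1(Δy) = -1595.3906 / 1966.8750 = -0.811

-0.811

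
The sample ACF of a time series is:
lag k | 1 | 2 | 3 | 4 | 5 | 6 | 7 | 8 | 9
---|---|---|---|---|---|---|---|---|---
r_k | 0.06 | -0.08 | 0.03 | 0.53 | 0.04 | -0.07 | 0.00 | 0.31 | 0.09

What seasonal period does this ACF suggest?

4

The largest autocorrelation is r_4 = 0.53, with a weaker echo at lag 8 (0.31); the remaining lags stay at or below 0.09.
The dominant spike at lag 4 indicates a seasonal period of 4.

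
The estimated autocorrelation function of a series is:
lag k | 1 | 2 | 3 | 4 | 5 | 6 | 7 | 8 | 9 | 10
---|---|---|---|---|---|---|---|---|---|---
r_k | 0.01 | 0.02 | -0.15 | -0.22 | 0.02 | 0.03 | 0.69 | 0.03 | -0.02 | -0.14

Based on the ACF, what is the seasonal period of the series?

7

The largest autocorrelation is r_7 = 0.69; the remaining lags stay at or below 0.03.
The dominant spike at lag 7 indicates a seasonal period of 7.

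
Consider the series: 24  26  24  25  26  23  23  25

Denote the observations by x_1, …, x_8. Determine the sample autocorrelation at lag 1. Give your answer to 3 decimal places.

-0.175

Mean x̄ = (24 + 26 + 24 + 25 + 26 + 23 + 23 + 25)/8 = 24.5000
Deviations from mean: -0.5000, 1.5000, -0.5000, 0.5000, 1.5000, -1.5000, -1.5000, 0.5000
Σ(x_t−x̄)(x_{t+1}−x̄) = (-0.7500) + (-0.7500) + (-0.2500) + (0.7500) + (-2.2500) + (2.2500) + (-0.7500) = -1.7500
Denominator Σ(x_t−x̄)² = 10.0000
r_1 = -1.7500 / 10.0000 = -0.175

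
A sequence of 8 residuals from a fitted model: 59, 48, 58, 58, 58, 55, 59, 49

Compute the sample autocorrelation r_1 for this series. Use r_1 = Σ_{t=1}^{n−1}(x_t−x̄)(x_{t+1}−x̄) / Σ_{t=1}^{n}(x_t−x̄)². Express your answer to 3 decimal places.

Mean x̄ = (59 + 48 + 58 + 58 + 58 + 55 + 59 + 49)/8 = 55.5000
Numerator Σ_{t=1}^{7}(x_t−x̄)(x_{t+1}−x̄) = -58.2500
Denominator Σ(x_t−x̄)² = 142.0000
r_1 = -58.2500 / 142.0000 = -0.410

-0.410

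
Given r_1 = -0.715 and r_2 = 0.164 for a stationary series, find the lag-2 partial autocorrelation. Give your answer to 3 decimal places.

φ_{22} = (r_2 − r_1²) / (1 − r_1²)
r_1² = (-0.715)² = 0.511225
Numerator = 0.164 − 0.5112 = -0.3472; denominator = 1 − 0.5112 = 0.4888
φ_{22} = -0.3472 / 0.4888 = -0.710

-0.710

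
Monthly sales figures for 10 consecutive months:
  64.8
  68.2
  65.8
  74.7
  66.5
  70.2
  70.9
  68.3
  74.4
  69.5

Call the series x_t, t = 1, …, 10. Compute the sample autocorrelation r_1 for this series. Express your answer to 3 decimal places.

Mean x̄ = (64.8 + 68.2 + 65.8 + 74.7 + 66.5 + 70.2 + 70.9 + 68.3 + 74.4 + 69.5)/10 = 69.3300
Numerator Σ_{t=1}^{9}(x_t−x̄)(x_{t+1}−x̄) = -32.1189
Denominator Σ(x_t−x̄)² = 101.1210
r_1 = -32.1189 / 101.1210 = -0.318

-0.318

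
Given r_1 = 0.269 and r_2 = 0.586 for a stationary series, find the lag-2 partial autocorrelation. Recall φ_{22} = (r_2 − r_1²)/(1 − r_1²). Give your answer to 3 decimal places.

φ_{22} = (r_2 − r_1²) / (1 − r_1²)
r_1² = (0.269)² = 0.072361
Numerator = 0.586 − 0.0724 = 0.5136; denominator = 1 − 0.0724 = 0.9276
φ_{22} = 0.5136 / 0.9276 = 0.554

0.554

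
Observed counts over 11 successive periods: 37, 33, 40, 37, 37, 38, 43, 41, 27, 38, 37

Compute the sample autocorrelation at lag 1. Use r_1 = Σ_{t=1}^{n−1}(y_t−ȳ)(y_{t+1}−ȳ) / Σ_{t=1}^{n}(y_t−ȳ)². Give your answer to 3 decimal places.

Mean ȳ = (37 + 33 + 40 + 37 + 37 + 38 + 43 + 41 + 27 + 38 + 37)/11 = 37.0909
Numerator Σ_{t=1}^{10}(y_t−ȳ)(y_{t+1}−ȳ) = -32.0992
Denominator Σ(y_t−ȳ)² = 178.9091
r_1 = -32.0992 / 178.9091 = -0.179

-0.179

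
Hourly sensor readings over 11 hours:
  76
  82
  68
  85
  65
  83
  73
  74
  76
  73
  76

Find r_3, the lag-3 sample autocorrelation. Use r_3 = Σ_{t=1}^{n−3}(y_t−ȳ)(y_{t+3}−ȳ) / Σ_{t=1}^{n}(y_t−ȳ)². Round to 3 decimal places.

-0.320

Mean ȳ = (76 + 82 + 68 + 85 + 65 + 83 + 73 + 74 + 76 + 73 + 76)/11 = 75.5455
Numerator Σ_{t=1}^{8}(y_t−ȳ)(y_{t+3}−ȳ) = -118.6198
Denominator Σ(y_t−ȳ)² = 370.7273
r_3 = -118.6198 / 370.7273 = -0.320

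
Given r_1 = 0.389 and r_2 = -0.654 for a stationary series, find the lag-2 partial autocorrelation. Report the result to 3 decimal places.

φ_{22} = (r_2 − r_1²) / (1 − r_1²)
r_1² = (0.389)² = 0.151321
Numerator = -0.654 − 0.1513 = -0.8053; denominator = 1 − 0.1513 = 0.8487
φ_{22} = -0.8053 / 0.8487 = -0.949

-0.949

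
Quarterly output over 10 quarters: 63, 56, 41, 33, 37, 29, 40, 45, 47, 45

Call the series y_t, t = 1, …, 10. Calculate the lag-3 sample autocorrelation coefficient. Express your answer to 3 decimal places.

-0.295

Mean ȳ = (63 + 56 + 41 + 33 + 37 + 29 + 40 + 45 + 47 + 45)/10 = 43.6000
Σ(y_t−ȳ)(y_{t+3}−ȳ) = (-205.6400) + (-81.8400) + (37.9600) + (38.1600) + (-9.2400) + (-49.6400) + (-5.0400) = -275.2800
Denominator Σ(y_t−ȳ)² = 934.4000
r_3 = -275.2800 / 934.4000 = -0.295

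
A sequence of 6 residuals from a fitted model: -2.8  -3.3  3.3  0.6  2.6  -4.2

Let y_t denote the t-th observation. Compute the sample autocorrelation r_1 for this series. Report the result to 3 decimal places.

-0.142

Mean ȳ = (-2.8 − 3.3 + 3.3 + 0.6 + 2.6 − 4.2)/6 = -0.6333
Deviations from mean: -2.1667, -2.6667, 3.9333, 1.2333, 3.2333, -3.5667
Σ(y_t−ȳ)(y_{t+1}−ȳ) = (5.7778) + (-10.4889) + (4.8511) + (3.9878) + (-11.5322) = -7.4044
Denominator Σ(y_t−ȳ)² = 51.9733
r_1 = -7.4044 / 51.9733 = -0.142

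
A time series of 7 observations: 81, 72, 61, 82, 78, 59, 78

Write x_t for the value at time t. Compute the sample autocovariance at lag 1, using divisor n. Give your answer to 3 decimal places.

-28.429

Mean x̄ = (81 + 72 + 61 + 82 + 78 + 59 + 78)/7 = 73.0000
Σ_{t=1}^{6}(x_t−x̄)(x_{t+1}−x̄) = -199.0000
γ_1 = -199.0000 / 7 = -28.429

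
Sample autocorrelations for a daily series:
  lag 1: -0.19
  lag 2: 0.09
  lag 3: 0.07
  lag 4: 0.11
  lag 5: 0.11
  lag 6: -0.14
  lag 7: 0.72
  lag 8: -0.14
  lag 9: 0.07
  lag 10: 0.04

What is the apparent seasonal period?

The largest autocorrelation is r_7 = 0.72; the remaining lags stay at or below 0.11.
The dominant spike at lag 7 indicates a seasonal period of 7.

7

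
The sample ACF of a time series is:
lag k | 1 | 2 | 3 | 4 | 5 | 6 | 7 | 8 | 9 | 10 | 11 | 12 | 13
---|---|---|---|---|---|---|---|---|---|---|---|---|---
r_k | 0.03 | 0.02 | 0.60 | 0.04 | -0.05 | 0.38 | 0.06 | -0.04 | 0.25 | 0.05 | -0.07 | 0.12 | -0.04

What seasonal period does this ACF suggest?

The largest autocorrelation is r_3 = 0.60, with weaker echoes at lags 6 (0.38) and 9 (0.25); the remaining lags stay at or below 0.12.
The dominant spike at lag 3 indicates a seasonal period of 3.

3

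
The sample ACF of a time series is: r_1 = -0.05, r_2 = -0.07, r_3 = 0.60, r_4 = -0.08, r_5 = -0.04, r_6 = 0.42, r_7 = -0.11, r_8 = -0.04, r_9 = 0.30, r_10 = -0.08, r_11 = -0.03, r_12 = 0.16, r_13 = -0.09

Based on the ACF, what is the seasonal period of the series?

3

The largest autocorrelation is r_3 = 0.60, with weaker echoes at lags 6 (0.42), 9 (0.30) and 12 (0.16); the remaining lags stay at or below -0.03.
The dominant spike at lag 3 indicates a seasonal period of 3.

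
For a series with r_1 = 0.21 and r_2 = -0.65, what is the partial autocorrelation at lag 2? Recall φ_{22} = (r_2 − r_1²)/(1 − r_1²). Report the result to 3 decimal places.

-0.726

φ_{22} = (r_2 − r_1²) / (1 − r_1²)
r_1² = (0.21)² = 0.0441
Numerator = -0.65 − 0.0441 = -0.6941; denominator = 1 − 0.0441 = 0.9559
φ_{22} = -0.6941 / 0.9559 = -0.726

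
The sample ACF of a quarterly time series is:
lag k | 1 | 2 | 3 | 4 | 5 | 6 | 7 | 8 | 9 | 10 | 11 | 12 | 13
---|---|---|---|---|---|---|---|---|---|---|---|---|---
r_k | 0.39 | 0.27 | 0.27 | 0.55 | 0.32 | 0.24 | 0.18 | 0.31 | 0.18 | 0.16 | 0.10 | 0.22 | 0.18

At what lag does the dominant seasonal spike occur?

4

The largest autocorrelation is r_4 = 0.55; the remaining lags stay at or below 0.39. The elevated value at lag 1 (0.39), dropping to 0.27 at lag 2, reflects decaying short-term dependence rather than seasonality.
The dominant spike at lag 4 indicates a seasonal period of 4.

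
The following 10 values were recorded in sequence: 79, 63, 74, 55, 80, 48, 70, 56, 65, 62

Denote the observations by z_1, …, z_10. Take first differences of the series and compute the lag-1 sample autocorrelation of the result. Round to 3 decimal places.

First differences Δz: -16, 11, -19, 25, -32, 22, -14, 9, -3
Mean of differences = -1.8889
Numerator Σ(Δz_t−Δz̄)(Δz_{t+1}−Δz̄) = -2824.7901
Denominator Σ(Δz_t−Δz̄)² = 3124.8889
r_1(Δz) = -2824.7901 / 3124.8889 = -0.904

-0.904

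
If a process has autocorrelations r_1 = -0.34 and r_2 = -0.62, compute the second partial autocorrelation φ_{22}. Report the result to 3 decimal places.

φ_{22} = (r_2 − r_1²) / (1 − r_1²)
r_1² = (-0.34)² = 0.1156
Numerator = -0.62 − 0.1156 = -0.7356; denominator = 1 − 0.1156 = 0.8844
φ_{22} = -0.7356 / 0.8844 = -0.832

-0.832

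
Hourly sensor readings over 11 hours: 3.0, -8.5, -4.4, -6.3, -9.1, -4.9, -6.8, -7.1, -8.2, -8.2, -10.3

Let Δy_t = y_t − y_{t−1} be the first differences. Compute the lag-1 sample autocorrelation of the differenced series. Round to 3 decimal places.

First differences Δy: -11.5, 4.1, -1.9, -2.8, 4.2, -1.9, -0.3, -1.1, 0.0, -2.1
Mean of differences = -1.3300
Numerator Σ(Δy_t−Δȳ)(Δy_{t+1}−Δȳ) = -69.8299
Denominator Σ(Δy_t−Δȳ)² = 169.7810
r_1(Δy) = -69.8299 / 169.7810 = -0.411

-0.411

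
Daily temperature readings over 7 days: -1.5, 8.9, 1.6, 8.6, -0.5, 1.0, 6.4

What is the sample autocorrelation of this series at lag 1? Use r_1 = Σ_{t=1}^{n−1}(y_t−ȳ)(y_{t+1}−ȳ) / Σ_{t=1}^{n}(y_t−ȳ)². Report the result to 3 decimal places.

-0.564

Mean ȳ = (-1.5 + 8.9 + 1.6 + 8.6 − 0.5 + 1.0 + 6.4)/7 = 3.5000
Deviations from mean: -5.0000, 5.4000, -1.9000, 5.1000, -4.0000, -2.5000, 2.9000
Σ(y_t−ȳ)(y_{t+1}−ȳ) = (-27.0000) + (-10.2600) + (-9.6900) + (-20.4000) + (10.0000) + (-7.2500) = -64.6000
Denominator Σ(y_t−ȳ)² = 114.4400
r_1 = -64.6000 / 114.4400 = -0.564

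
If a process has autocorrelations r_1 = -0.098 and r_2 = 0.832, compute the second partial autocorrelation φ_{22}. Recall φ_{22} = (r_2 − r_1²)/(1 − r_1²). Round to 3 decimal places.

φ_{22} = (r_2 − r_1²) / (1 − r_1²)
r_1² = (-0.098)² = 0.009604
Numerator = 0.832 − 0.0096 = 0.8224; denominator = 1 − 0.0096 = 0.9904
φ_{22} = 0.8224 / 0.9904 = 0.830

0.830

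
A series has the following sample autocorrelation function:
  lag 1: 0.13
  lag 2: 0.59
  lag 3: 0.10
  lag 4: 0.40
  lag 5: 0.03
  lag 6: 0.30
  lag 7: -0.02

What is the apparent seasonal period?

2

The largest autocorrelation is r_2 = 0.59, with weaker echoes at lags 4 (0.40) and 6 (0.30); the remaining lags stay at or below 0.13.
The dominant spike at lag 2 indicates a seasonal period of 2.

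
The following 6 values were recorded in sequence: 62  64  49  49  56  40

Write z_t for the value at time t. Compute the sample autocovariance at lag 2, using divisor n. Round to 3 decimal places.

-6.259

Mean z̄ = (62 + 64 + 49 + 49 + 56 + 40)/6 = 53.3333
Σ_{t=1}^{4}(z_t−z̄)(z_{t+2}−z̄) = -37.5556
γ_2 = -37.5556 / 6 = -6.259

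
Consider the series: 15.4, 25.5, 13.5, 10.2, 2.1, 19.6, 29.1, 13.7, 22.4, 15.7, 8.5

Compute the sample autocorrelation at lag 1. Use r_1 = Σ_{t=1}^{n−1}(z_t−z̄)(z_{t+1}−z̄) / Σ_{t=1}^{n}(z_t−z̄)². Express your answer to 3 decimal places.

Mean z̄ = (15.4 + 25.5 + 13.5 + 10.2 + 2.1 + 19.6 + 29.1 + 13.7 + 22.4 + 15.7 + 8.5)/11 = 15.9727
Numerator Σ_{t=1}^{10}(z_t−z̄)(z_{t+1}−z̄) = 18.4820
Denominator Σ(z_t−z̄)² = 610.8618
r_1 = 18.4820 / 610.8618 = 0.030

0.030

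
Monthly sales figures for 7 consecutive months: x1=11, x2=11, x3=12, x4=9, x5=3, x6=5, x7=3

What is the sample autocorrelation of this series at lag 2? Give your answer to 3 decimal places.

Mean x̄ = (11 + 11 + 12 + 9 + 3 + 5 + 3)/7 = 7.7143
Deviations from mean: 3.2857, 3.2857, 4.2857, 1.2857, -4.7143, -2.7143, -4.7143
Numerator Σ_{t=1}^{5}(x_t−x̄)(x_{t+2}−x̄) = 16.8367
Denominator Σ(x_t−x̄)² = 93.4286
r_2 = 16.8367 / 93.4286 = 0.180

0.180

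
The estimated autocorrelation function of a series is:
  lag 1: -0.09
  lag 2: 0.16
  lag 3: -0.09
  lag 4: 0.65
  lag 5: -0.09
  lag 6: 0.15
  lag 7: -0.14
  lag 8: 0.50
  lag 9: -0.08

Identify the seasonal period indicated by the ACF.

The largest autocorrelation is r_4 = 0.65, with a weaker echo at lag 8 (0.50); the remaining lags stay at or below 0.16.
The dominant spike at lag 4 indicates a seasonal period of 4.

4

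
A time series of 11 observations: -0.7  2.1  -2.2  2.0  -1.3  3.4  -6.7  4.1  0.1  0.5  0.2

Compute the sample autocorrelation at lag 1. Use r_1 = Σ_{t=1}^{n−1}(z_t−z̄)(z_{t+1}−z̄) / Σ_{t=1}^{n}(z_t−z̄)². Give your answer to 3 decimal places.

-0.760

Mean z̄ = (-0.7 + 2.1 − 2.2 + 2.0 − 1.3 + 3.4 − 6.7 + 4.1 + 0.1 + 0.5 + 0.2)/11 = 0.1364
Numerator Σ_{t=1}^{10}(z_t−z̄)(z_{t+1}−z̄) = -67.4913
Denominator Σ(z_t−z̄)² = 88.7855
r_1 = -67.4913 / 88.7855 = -0.760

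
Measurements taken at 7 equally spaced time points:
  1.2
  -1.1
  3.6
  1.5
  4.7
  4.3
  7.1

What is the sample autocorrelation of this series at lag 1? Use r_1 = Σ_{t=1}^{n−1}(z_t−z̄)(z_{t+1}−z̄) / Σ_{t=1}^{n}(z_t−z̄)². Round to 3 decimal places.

Mean z̄ = (1.2 − 1.1 + 3.6 + 1.5 + 4.7 + 4.3 + 7.1)/7 = 3.0429
Numerator Σ_{t=1}^{6}(z_t−z̄)(z_{t+1}−z̄) = 9.0939
Denominator Σ(z_t−z̄)² = 44.0371
r_1 = 9.0939 / 44.0371 = 0.207

0.207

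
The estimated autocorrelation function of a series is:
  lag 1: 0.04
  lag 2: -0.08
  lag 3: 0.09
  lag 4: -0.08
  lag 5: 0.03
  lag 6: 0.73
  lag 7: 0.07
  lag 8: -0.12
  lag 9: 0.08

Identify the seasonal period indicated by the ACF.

6

The largest autocorrelation is r_6 = 0.73; the remaining lags stay at or below 0.09.
The dominant spike at lag 6 indicates a seasonal period of 6.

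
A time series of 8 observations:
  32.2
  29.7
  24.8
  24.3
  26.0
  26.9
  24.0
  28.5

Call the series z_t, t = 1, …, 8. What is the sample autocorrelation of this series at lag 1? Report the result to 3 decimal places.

Mean z̄ = (32.2 + 29.7 + 24.8 + 24.3 + 26.0 + 26.9 + 24.0 + 28.5)/8 = 27.0500
Σ(z_t−z̄)(z_{t+1}−z̄) = (13.6475) + (-5.9625) + (6.1875) + (2.8875) + (0.1575) + (0.4575) + (-4.4225) = 12.9525
Denominator Σ(z_t−z̄)² = 58.7000
r_1 = 12.9525 / 58.7000 = 0.221

0.221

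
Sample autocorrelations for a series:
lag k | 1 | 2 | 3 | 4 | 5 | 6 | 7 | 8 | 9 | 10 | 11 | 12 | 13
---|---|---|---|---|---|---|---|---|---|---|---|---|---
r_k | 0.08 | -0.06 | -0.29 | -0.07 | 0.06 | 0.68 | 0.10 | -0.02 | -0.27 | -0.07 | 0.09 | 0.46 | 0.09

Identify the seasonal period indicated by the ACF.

The largest autocorrelation is r_6 = 0.68, with a weaker echo at lag 12 (0.46); the remaining lags stay at or below 0.10.
The dominant spike at lag 6 indicates a seasonal period of 6.

6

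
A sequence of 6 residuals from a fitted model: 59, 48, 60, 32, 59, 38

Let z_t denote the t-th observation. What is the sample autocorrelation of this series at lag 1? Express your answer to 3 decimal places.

Mean z̄ = (59 + 48 + 60 + 32 + 59 + 38)/6 = 49.3333
Deviations from mean: 9.6667, -1.3333, 10.6667, -17.3333, 9.6667, -11.3333
Numerator Σ_{t=1}^{5}(z_t−z̄)(z_{t+1}−z̄) = -489.1111
Denominator Σ(z_t−z̄)² = 731.3333
r_1 = -489.1111 / 731.3333 = -0.669

-0.669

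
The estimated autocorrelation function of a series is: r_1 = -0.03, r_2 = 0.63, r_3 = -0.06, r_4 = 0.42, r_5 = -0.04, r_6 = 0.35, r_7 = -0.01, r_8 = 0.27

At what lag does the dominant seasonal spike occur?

The largest autocorrelation is r_2 = 0.63, with weaker echoes at lags 4 (0.42), 6 (0.35) and 8 (0.27); the remaining lags stay at or below -0.01.
The dominant spike at lag 2 indicates a seasonal period of 2.

2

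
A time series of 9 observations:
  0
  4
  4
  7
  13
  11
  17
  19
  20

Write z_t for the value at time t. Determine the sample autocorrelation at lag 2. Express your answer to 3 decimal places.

0.371

Mean z̄ = (0 + 4 + 4 + 7 + 13 + 11 + 17 + 19 + 20)/9 = 10.5556
Numerator Σ_{t=1}^{7}(z_t−z̄)(z_{t+2}−z̄) = 155.2716
Denominator Σ(z_t−z̄)² = 418.2222
r_2 = 155.2716 / 418.2222 = 0.371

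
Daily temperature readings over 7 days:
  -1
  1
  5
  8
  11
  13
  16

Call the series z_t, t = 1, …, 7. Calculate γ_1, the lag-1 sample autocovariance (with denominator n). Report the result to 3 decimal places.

Mean z̄ = (-1 + 1 + 5 + 8 + 11 + 13 + 16)/7 = 7.5714
Deviations: -8.5714, -6.5714, -2.5714, 0.4286, 3.4286, 5.4286, 8.4286
Σ_{t=1}^{6}(z_t−z̄)(z_{t+1}−z̄) = 137.9592
γ_1 = 137.9592 / 7 = 19.708

19.708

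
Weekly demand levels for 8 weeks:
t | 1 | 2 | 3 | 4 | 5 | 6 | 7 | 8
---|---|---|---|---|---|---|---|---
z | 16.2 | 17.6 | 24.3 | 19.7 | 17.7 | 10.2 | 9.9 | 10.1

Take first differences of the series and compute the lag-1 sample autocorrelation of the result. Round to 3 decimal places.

First differences Δz: 1.4, 6.7, -4.6, -2.0, -7.5, -0.3, 0.2
Mean of differences = -0.8714
Numerator Σ(Δz_t−Δz̄)(Δz_{t+1}−Δz̄) = -2.5194
Denominator Σ(Δz_t−Δz̄)² = 123.0743
r_1(Δz) = -2.5194 / 123.0743 = -0.020

-0.020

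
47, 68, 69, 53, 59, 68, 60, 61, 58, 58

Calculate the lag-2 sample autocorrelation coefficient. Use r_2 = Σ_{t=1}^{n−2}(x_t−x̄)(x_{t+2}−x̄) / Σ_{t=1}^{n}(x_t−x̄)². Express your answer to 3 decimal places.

Mean x̄ = (47 + 68 + 69 + 53 + 59 + 68 + 60 + 61 + 58 + 58)/10 = 60.1000
Numerator Σ_{t=1}^{8}(x_t−x̄)(x_{t+2}−x̄) = -233.0200
Denominator Σ(x_t−x̄)² = 436.9000
r_2 = -233.0200 / 436.9000 = -0.533

-0.533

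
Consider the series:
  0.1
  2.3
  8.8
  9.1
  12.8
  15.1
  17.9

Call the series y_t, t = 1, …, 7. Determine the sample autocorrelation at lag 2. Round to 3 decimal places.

Mean ȳ = (0.1 + 2.3 + 8.8 + 9.1 + 12.8 + 15.1 + 17.9)/7 = 9.4429
Deviations from mean: -9.3429, -7.1429, -0.6429, -0.3429, 3.3571, 5.6571, 8.4571
Σ(y_t−ȳ)(y_{t+2}−ȳ) = (6.0061) + (2.4490) + (-2.1582) + (-1.9396) + (28.3918) = 32.7492
Denominator Σ(y_t−ȳ)² = 253.6371
r_2 = 32.7492 / 253.6371 = 0.129

0.129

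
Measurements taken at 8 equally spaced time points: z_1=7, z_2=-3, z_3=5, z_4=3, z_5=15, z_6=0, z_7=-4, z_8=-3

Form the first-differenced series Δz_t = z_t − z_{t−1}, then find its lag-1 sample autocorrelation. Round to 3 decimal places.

-0.459

First differences Δz: -10, 8, -2, 12, -15, -4, 1
Mean of differences = -1.4286
Numerator Σ(Δz_t−Δz̄)(Δz_{t+1}−Δz̄) = -247.4694
Denominator Σ(Δz_t−Δz̄)² = 539.7143
r_1(Δz) = -247.4694 / 539.7143 = -0.459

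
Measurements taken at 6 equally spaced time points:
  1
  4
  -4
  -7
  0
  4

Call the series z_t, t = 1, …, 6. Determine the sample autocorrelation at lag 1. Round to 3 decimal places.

0.139

Mean z̄ = (1 + 4 − 4 − 7 + 0 + 4)/6 = -0.3333
Deviations from mean: 1.3333, 4.3333, -3.6667, -6.6667, 0.3333, 4.3333
Σ(z_t−z̄)(z_{t+1}−z̄) = (5.7778) + (-15.8889) + (24.4444) + (-2.2222) + (1.4444) = 13.5556
Denominator Σ(z_t−z̄)² = 97.3333
r_1 = 13.5556 / 97.3333 = 0.139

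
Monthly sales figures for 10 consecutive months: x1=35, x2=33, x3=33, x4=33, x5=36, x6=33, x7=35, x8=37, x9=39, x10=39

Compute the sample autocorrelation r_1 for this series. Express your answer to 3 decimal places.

Mean x̄ = (35 + 33 + 33 + 33 + 36 + 33 + 35 + 37 + 39 + 39)/10 = 35.3000
Numerator Σ_{t=1}^{9}(x_t−x̄)(x_{t+1}−x̄) = 28.2100
Denominator Σ(x_t−x̄)² = 52.1000
r_1 = 28.2100 / 52.1000 = 0.541

0.541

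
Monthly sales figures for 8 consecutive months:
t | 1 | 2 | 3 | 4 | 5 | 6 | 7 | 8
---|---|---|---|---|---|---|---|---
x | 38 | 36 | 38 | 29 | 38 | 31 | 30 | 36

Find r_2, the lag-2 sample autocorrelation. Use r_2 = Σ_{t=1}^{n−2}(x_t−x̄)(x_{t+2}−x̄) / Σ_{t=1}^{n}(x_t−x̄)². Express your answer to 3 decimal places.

Mean x̄ = (38 + 36 + 38 + 29 + 38 + 31 + 30 + 36)/8 = 34.5000
Deviations from mean: 3.5000, 1.5000, 3.5000, -5.5000, 3.5000, -3.5000, -4.5000, 1.5000
Σ(x_t−x̄)(x_{t+2}−x̄) = (12.2500) + (-8.2500) + (12.2500) + (19.2500) + (-15.7500) + (-5.2500) = 14.5000
Denominator Σ(x_t−x̄)² = 104.0000
r_2 = 14.5000 / 104.0000 = 0.139

0.139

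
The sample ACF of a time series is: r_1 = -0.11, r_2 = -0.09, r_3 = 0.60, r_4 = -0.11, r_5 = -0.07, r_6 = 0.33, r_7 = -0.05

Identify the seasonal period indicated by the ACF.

3

The largest autocorrelation is r_3 = 0.60, with a weaker echo at lag 6 (0.33); the remaining lags stay at or below -0.05.
The dominant spike at lag 3 indicates a seasonal period of 3.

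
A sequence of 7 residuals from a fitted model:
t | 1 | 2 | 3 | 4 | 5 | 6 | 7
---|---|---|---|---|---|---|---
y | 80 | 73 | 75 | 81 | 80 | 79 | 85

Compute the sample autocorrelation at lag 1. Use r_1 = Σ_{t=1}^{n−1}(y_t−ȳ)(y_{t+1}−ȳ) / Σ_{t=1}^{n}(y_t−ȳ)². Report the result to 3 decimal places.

0.128

Mean ȳ = (80 + 73 + 75 + 81 + 80 + 79 + 85)/7 = 79.0000
Deviations from mean: 1.0000, -6.0000, -4.0000, 2.0000, 1.0000, 0.0000, 6.0000
Numerator Σ_{t=1}^{6}(y_t−ȳ)(y_{t+1}−ȳ) = 12.0000
Denominator Σ(y_t−ȳ)² = 94.0000
r_1 = 12.0000 / 94.0000 = 0.128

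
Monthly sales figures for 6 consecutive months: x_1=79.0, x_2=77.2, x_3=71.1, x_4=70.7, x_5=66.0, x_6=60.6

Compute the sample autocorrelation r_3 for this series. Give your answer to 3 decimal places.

Mean x̄ = (79.0 + 77.2 + 71.1 + 70.7 + 66.0 + 60.6)/6 = 70.7667
Deviations from mean: 8.2333, 6.4333, 0.3333, -0.0667, -4.7667, -10.1667
Numerator Σ_{t=1}^{3}(x_t−x̄)(x_{t+3}−x̄) = -34.6033
Denominator Σ(x_t−x̄)² = 235.3733
r_3 = -34.6033 / 235.3733 = -0.147

-0.147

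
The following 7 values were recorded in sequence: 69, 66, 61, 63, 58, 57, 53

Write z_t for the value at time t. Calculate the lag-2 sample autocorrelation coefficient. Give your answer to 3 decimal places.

Mean z̄ = (69 + 66 + 61 + 63 + 58 + 57 + 53)/7 = 61.0000
Σ(z_t−z̄)(z_{t+2}−z̄) = (0.0000) + (10.0000) + (0.0000) + (-8.0000) + (24.0000) = 26.0000
Denominator Σ(z_t−z̄)² = 182.0000
r_2 = 26.0000 / 182.0000 = 0.143

0.143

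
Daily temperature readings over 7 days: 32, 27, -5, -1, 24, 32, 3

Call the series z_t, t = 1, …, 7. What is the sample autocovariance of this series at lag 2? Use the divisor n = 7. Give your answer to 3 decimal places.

-152.429

Mean z̄ = (32 + 27 − 5 − 1 + 24 + 32 + 3)/7 = 16.0000
Σ_{t=1}^{5}(z_t−z̄)(z_{t+2}−z̄) = -1067.0000
γ_2 = -1067.0000 / 7 = -152.429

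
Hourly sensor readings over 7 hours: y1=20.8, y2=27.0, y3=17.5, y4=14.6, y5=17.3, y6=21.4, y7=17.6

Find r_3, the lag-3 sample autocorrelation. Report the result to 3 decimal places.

Mean ȳ = (20.8 + 27.0 + 17.5 + 14.6 + 17.3 + 21.4 + 17.6)/7 = 19.4571
Deviations from mean: 1.3429, 7.5429, -1.9571, -4.8571, -2.1571, 1.9429, -1.8571
Numerator Σ_{t=1}^{4}(y_t−ȳ)(y_{t+3}−ȳ) = -17.5755
Denominator Σ(y_t−ȳ)² = 97.9971
r_3 = -17.5755 / 97.9971 = -0.179

-0.179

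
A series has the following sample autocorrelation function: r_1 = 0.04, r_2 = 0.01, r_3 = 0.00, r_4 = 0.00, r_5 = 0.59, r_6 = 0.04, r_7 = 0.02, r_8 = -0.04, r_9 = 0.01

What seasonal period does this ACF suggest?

The largest autocorrelation is r_5 = 0.59; the remaining lags stay at or below 0.04.
The dominant spike at lag 5 indicates a seasonal period of 5.

5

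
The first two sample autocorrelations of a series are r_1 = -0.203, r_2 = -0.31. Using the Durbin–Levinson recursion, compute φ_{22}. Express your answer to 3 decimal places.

φ_{22} = (r_2 − r_1²) / (1 − r_1²)
r_1² = (-0.203)² = 0.041209
Numerator = -0.31 − 0.0412 = -0.3512; denominator = 1 − 0.0412 = 0.9588
φ_{22} = -0.3512 / 0.9588 = -0.366

-0.366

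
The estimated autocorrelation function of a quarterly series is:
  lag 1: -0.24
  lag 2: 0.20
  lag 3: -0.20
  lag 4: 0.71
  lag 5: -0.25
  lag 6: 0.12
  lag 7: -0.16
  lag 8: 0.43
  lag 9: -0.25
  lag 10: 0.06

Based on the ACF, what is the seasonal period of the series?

The largest autocorrelation is r_4 = 0.71, with a weaker echo at lag 8 (0.43); the remaining lags stay at or below 0.20.
The dominant spike at lag 4 indicates a seasonal period of 4.

4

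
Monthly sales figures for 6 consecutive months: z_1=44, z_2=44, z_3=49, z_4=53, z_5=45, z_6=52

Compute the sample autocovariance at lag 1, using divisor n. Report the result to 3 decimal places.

Mean z̄ = (44 + 44 + 49 + 53 + 45 + 52)/6 = 47.8333
Σ_{t=1}^{5}(z_t−z̄)(z_{t+1}−z̄) = -10.1944
γ_1 = -10.1944 / 6 = -1.699

-1.699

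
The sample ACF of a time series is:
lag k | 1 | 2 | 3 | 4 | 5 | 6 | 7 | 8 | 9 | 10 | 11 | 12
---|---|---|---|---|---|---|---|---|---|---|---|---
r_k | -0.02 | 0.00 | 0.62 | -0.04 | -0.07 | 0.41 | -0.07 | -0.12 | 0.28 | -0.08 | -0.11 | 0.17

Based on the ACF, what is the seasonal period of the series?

The largest autocorrelation is r_3 = 0.62, with weaker echoes at lags 6 (0.41), 9 (0.28) and 12 (0.17); the remaining lags stay at or below 0.00.
The dominant spike at lag 3 indicates a seasonal period of 3.

3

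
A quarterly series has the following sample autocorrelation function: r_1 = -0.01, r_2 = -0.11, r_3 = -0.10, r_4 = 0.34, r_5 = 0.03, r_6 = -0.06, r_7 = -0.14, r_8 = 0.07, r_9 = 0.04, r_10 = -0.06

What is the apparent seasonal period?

4

The largest autocorrelation is r_4 = 0.34; the remaining lags stay at or below 0.07.
The dominant spike at lag 4 indicates a seasonal period of 4.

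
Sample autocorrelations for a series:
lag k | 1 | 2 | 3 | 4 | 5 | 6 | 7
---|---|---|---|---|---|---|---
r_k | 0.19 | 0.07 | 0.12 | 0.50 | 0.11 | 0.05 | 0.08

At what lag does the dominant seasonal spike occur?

The largest autocorrelation is r_4 = 0.50; the remaining lags stay at or below 0.19.
The dominant spike at lag 4 indicates a seasonal period of 4.

4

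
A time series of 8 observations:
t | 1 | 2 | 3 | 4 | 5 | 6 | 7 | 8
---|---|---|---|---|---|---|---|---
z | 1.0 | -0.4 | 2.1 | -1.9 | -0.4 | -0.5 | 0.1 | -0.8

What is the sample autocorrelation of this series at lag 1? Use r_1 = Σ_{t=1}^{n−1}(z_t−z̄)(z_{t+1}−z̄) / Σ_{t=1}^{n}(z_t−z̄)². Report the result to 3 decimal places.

Mean z̄ = (1.0 − 0.4 + 2.1 − 1.9 − 0.4 − 0.5 + 0.1 − 0.8)/8 = -0.1000
Deviations from mean: 1.1000, -0.3000, 2.2000, -1.8000, -0.3000, -0.4000, 0.2000, -0.7000
Σ(z_t−z̄)(z_{t+1}−z̄) = (-0.3300) + (-0.6600) + (-3.9600) + (0.5400) + (0.1200) + (-0.0800) + (-0.1400) = -4.5100
Denominator Σ(z_t−z̄)² = 10.1600
r_1 = -4.5100 / 10.1600 = -0.444

-0.444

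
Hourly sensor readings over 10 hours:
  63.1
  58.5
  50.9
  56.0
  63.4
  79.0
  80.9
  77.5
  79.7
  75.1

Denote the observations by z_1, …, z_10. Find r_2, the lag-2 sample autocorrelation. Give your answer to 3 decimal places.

0.359

Mean z̄ = (63.1 + 58.5 + 50.9 + 56.0 + 63.4 + 79.0 + 80.9 + 77.5 + 79.7 + 75.1)/10 = 68.4100
Numerator Σ_{t=1}^{8}(z_t−z̄)(z_{t+2}−z̄) = 407.7768
Denominator Σ(z_t−z̄)² = 1135.1090
r_2 = 407.7768 / 1135.1090 = 0.359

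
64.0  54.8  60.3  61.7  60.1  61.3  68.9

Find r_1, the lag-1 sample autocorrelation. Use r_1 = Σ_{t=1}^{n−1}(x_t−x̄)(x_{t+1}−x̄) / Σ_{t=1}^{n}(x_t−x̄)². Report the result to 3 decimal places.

-0.088

Mean x̄ = (64.0 + 54.8 + 60.3 + 61.7 + 60.1 + 61.3 + 68.9)/7 = 61.5857
Deviations from mean: 2.4143, -6.7857, -1.2857, 0.1143, -1.4857, -0.2857, 7.3143
Numerator Σ_{t=1}^{6}(x_t−x̄)(x_{t+1}−x̄) = -9.6402
Denominator Σ(x_t−x̄)² = 109.3286
r_1 = -9.6402 / 109.3286 = -0.088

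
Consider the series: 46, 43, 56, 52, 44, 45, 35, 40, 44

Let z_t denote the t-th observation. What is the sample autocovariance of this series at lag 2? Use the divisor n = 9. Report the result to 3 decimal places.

Mean z̄ = (46 + 43 + 56 + 52 + 44 + 45 + 35 + 40 + 44)/9 = 45.0000
Σ_{t=1}^{7}(z_t−z̄)(z_{t+2}−z̄) = 6.0000
γ_2 = 6.0000 / 9 = 0.667

0.667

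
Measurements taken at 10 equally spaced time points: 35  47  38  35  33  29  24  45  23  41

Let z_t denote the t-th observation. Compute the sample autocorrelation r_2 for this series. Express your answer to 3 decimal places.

0.249

Mean z̄ = (35 + 47 + 38 + 35 + 33 + 29 + 24 + 45 + 23 + 41)/10 = 35.0000
Numerator Σ_{t=1}^{8}(z_t−z̄)(z_{t+2}−z̄) = 148.0000
Denominator Σ(z_t−z̄)² = 594.0000
r_2 = 148.0000 / 594.0000 = 0.249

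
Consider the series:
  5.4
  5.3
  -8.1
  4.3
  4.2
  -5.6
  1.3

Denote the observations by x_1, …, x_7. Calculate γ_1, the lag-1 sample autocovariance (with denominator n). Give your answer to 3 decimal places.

-8.989

Mean x̄ = (5.4 + 5.3 − 8.1 + 4.3 + 4.2 − 5.6 + 1.3)/7 = 0.9714
Σ_{t=1}^{6}(x_t−x̄)(x_{t+1}−x̄) = -62.9208
γ_1 = -62.9208 / 7 = -8.989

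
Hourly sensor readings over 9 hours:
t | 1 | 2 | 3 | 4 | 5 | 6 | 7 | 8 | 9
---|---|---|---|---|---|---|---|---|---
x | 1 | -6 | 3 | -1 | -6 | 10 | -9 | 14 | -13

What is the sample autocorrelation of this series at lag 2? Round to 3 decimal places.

Mean x̄ = (1 − 6 + 3 − 1 − 6 + 10 − 9 + 14 − 13)/9 = -0.7778
Σ(x_t−x̄)(x_{t+2}−x̄) = (6.7160) + (1.1605) + (-19.7284) + (-2.3951) + (42.9383) + (159.2716) + (100.4938) = 288.4568
Denominator Σ(x_t−x̄)² = 623.5556
r_2 = 288.4568 / 623.5556 = 0.463

0.463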